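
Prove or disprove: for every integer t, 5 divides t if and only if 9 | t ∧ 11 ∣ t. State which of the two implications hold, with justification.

(→) This fails: take t = 5. Certainly 5 ∣ 5, but 9 ∤ 5.

(←) This fails: take t = 99. Both 9 ∣ 99 and 11 ∣ 99, yet 99 is not a multiple of 5 (since 99 = 19·5 + 4), so 5 ∤ 99.

Both directions fail.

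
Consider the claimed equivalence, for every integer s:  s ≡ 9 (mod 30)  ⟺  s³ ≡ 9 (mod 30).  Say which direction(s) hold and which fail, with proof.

Equivalent; both directions hold.

[⇒] Suppose s ≡ 9 (mod 30). Write s = 30j + 9. Then (30j + 9)³ = 27000j³ + 24300j² + 7290j + 729 = 30(900j³ + 810j² + 243j + 24) + 9, so s³ ≡ 9 (mod 30).

[⇐] Conversely, suppose s³ ≡ 9 (mod 30). The only residue r in {0, …, 29} with r³ ≡ 9 (mod 30) is r = 9, so s ≡ 9 (mod 30).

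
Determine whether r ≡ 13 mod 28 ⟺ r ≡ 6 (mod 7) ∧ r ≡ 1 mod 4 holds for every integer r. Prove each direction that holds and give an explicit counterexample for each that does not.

Forward direction. Suppose r ≡ 13 (mod 28); write r = 28j + 13. Since 7 ∣ 28, reducing mod 7 gives r ≡ 13 ≡ 6 (mod 7); since 4 ∣ 28, reducing mod 4 gives r ≡ 13 ≡ 1 (mod 4).

Converse. If r ≡ 6 (mod 7) and r ≡ 1 (mod 4), then by the Chinese remainder theorem r ≡ 13 (mod 28). This is exactly r ≡ 13 (mod 28).

Both implications hold.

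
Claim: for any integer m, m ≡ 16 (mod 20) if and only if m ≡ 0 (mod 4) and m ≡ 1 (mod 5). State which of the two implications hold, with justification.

The biconditional holds.

Forward direction. Suppose m ≡ 16 (mod 20); write m = 20j + 16. Since 4 ∣ 20, reducing mod 4 gives m ≡ 16 ≡ 0 (mod 4); since 5 ∣ 20, reducing mod 5 gives m ≡ 16 ≡ 1 (mod 5).

Converse. If m ≡ 0 (mod 4) and m ≡ 1 (mod 5), then by the Chinese remainder theorem m ≡ 16 (mod 20). This is exactly m ≡ 16 (mod 20).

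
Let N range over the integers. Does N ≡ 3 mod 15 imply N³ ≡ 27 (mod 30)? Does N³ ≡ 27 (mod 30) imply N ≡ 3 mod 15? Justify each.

Only the reverse direction holds.

Converse. The residues r modulo 30 with r³ ≡ 27 (mod 30) are exactly {3}, and each is ≡ 3 (mod 15).

Forward direction. This fails: take N = 18. Then 18 ≡ 3 (mod 15), but 18³ = 5832 ≡ 12 (mod 30), not 27.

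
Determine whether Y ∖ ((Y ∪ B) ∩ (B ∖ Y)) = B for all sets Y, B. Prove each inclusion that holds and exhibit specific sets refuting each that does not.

Both inclusions fail.

(⊆) This inclusion fails. Take Y = {1}, B = ∅; then 1 ∈ Y ∖ ((Y ∪ B) ∩ (B ∖ Y)) but 1 ∉ B.

(⊇) This inclusion fails. Take Y = ∅, B = {1}; then 1 ∈ B but 1 ∉ Y ∖ ((Y ∪ B) ∩ (B ∖ Y)).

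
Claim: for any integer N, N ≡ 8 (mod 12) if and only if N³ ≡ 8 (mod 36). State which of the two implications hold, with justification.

(⇒) holds; (⇐) fails.

(⟸) This fails: take N = 2. Then 2³ = 8 ≡ 8 (mod 36), yet 2 ≡ 2 (mod 12), not 8.

(⟹) Suppose N ≡ 8 (mod 12). Working modulo 36, N ∈ {8, 20, 32}; for each such r, r³ ≡ 8 (mod 36).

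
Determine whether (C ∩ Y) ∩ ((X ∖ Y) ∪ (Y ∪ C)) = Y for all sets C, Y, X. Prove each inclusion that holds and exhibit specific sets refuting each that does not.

Reverse inclusion. This inclusion fails. Take C = ∅, Y = {1}, X = ∅; then 1 ∈ Y but 1 ∉ (C ∩ Y) ∩ ((X ∖ Y) ∪ (Y ∪ C)).

Forward inclusion. Let x ∈ (C ∩ Y) ∩ ((X ∖ Y) ∪ (Y ∪ C)). Then either x ∈ C ∩ Y and x ∉ X; or x ∈ C ∩ Y ∩ X. In each case x ∈ Y, so (C ∩ Y) ∩ ((X ∖ Y) ∪ (Y ∪ C)) ⊆ Y.

Only the forward inclusion holds.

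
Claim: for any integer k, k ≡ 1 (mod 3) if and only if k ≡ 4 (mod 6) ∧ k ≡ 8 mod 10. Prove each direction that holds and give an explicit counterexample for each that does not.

Only the converse holds.

[⇒] This fails: k = 1 gives 1 ≡ 1 (mod 3) but 1 ≡ 1 (mod 6), so the conjunction on the right does not hold.

[⇐] Conversely, if k ≡ 4 (mod 6) and k ≡ 8 (mod 10), then by the Chinese remainder theorem k ≡ 28 (mod 30). Since 28 ≡ 1 (mod 3) and 3 ∣ 30, we get k ≡ 1 (mod 3).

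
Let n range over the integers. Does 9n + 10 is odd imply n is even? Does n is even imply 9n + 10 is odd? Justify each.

(⟹) This fails: n = 7 gives 9n + 10 = 73, which is odd, but 7 is odd, not even.

(⟸) This also fails: n = 6 is even, but 9n + 10 = 64 is even, not odd.

Neither implication holds.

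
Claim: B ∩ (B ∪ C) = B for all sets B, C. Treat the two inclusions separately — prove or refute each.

The two sets are equal.

(⊇) Let x ∈ B. Then either x ∈ B and x ∉ C; or x ∈ B ∩ C. In each case x ∈ B ∩ (B ∪ C), so B ⊆ B ∩ (B ∪ C).

(⊆) Let x ∈ B ∩ (B ∪ C). Then either x ∈ B and x ∉ C; or x ∈ B ∩ C. In each case x ∈ B, so B ∩ (B ∪ C) ⊆ B.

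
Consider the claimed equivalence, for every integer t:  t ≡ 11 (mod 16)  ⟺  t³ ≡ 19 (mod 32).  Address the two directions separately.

Only the converse holds.

[⇒] This fails: take t = 27. Then 27 ≡ 11 (mod 16), but 27³ = 19683 ≡ 3 (mod 32), not 19.

[⇐] Conversely, the residues r modulo 32 with r³ ≡ 19 (mod 32) are exactly {11}, and each is ≡ 11 (mod 16).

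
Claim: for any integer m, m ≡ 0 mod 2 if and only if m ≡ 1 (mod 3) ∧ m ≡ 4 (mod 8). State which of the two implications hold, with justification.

(→) This fails: m = 0 gives 0 ≡ 0 (mod 2) but 0 ≡ 0 (mod 3), so the conjunction on the right does not hold.

(←) Conversely, if m ≡ 1 (mod 3) and m ≡ 4 (mod 8), then by the Chinese remainder theorem m ≡ 4 (mod 24). Since 4 ≡ 0 (mod 2) and 2 ∣ 24, we get m ≡ 0 (mod 2).

Not equivalent: only (⇐) holds.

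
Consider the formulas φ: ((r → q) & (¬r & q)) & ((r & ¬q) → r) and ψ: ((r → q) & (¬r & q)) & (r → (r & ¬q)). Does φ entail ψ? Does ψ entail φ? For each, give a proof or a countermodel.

Equivalent; both directions hold.

(←) Assume the antecedent. If r is true, the antecedent cannot hold. If r is false, the antecedent forces (r = F, q = T), and the consequent holds there. Either way the consequent holds.

(→) Assume the antecedent. If r is true, the antecedent cannot hold. If r is false, the antecedent forces (r = F, q = T), and the consequent holds there. Either way the consequent holds.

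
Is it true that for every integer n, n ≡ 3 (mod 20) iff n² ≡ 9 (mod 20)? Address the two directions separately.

(⟹) Suppose n ≡ 3 (mod 20). Write n = 20j + 3. Then (20j + 3)² = 400j² + 120j + 9 = 20(20j² + 6j) + 9, so n² ≡ 9 (mod 20).

(⟸) This fails: take n = 7. Then 7² = 49 ≡ 9 (mod 20), yet 7 ≡ 7 (mod 20), not 3.

Only the forward implication holds.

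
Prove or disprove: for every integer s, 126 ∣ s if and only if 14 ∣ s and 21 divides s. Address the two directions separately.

Only the forward implication holds.

(⇒) If 126 ∣ s, write s = 126q. Since 126 = 9·14, s = 14·(9q), so 14 ∣ s; and since 126 = 6·21, s = 21·(6q), so 21 ∣ s.

(⇐) This fails: take s = 42. Both 14 ∣ 42 and 21 ∣ 42, yet 42 is not a multiple of 126 (since 42 = 0·126 + 42), so 126 ∤ 42.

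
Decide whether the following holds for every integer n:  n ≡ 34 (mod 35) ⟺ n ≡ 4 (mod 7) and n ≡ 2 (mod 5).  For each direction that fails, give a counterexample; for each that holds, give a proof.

(⇒) fails and (⇐) fails.

Forward direction. This fails: n = 34 gives 34 ≡ 34 (mod 35) but 34 ≡ 6 (mod 7), so the conjunction on the right does not hold.

Converse. This fails: n = 32 satisfies both congruences on the right (32 ≡ 4 mod 7 and 32 ≡ 2 mod 5) yet 32 ≡ 32 (mod 35), not 34.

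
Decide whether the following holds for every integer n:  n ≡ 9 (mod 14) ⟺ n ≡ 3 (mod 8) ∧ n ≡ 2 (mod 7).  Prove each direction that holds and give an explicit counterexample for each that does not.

(⇒) This fails: n = 9 gives 9 ≡ 9 (mod 14) but 9 ≡ 1 (mod 8), so the conjunction on the right does not hold.

(⇐) Conversely, if n ≡ 3 (mod 8) and n ≡ 2 (mod 7), then by the Chinese remainder theorem n ≡ 51 (mod 56). Since 51 ≡ 9 (mod 14) and 14 ∣ 56, we get n ≡ 9 (mod 14).

Only the converse holds.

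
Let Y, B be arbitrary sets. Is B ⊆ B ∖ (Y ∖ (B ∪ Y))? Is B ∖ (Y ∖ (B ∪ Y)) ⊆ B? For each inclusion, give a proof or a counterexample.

(⟹) Let x ∈ B. Then either x ∈ B and x ∉ Y; or x ∈ Y ∩ B. In each case x ∈ B ∖ (Y ∖ (B ∪ Y)), so B ⊆ B ∖ (Y ∖ (B ∪ Y)).

(⟸) Let x ∈ B ∖ (Y ∖ (B ∪ Y)). Then either x ∈ B and x ∉ Y; or x ∈ Y ∩ B. In each case x ∈ B, so B ∖ (Y ∖ (B ∪ Y)) ⊆ B.

The two sets are equal.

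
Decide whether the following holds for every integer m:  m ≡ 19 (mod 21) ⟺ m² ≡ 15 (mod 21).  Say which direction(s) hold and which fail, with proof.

(⇒) fails and (⇐) fails.

(⟹) This fails: take m = 19. Then 19 ≡ 19 (mod 21), but 19² = 361 ≡ 4 (mod 21), not 15.

(⟸) This fails: take m = 6. Then 6² = 36 ≡ 15 (mod 21), yet 6 ≡ 6 (mod 21), not 19.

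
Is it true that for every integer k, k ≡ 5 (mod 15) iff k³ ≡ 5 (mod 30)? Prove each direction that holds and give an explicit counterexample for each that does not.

The forward direction fails; the converse holds.

(→) This fails: take k = 20. Then 20 ≡ 5 (mod 15), but 20³ = 8000 ≡ 20 (mod 30), not 5.

(←) Conversely, the residues r modulo 30 with r³ ≡ 5 (mod 30) are exactly {5}, and each is ≡ 5 (mod 15).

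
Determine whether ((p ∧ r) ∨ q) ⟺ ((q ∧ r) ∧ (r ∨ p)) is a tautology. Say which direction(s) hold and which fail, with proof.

[⇒] This fails. Under p = T, r = T, q = F, the left side is true but the right side is false.

[⇐] Assume the antecedent. If p is true, the antecedent forces (p = T, r = T, q = T), and (p ∧ r) ∨ q holds there. If p is false, the antecedent forces (p = F, r = T, q = T), and (p ∧ r) ∨ q holds there. Either way (p ∧ r) ∨ q holds.

The forward direction fails; the converse holds.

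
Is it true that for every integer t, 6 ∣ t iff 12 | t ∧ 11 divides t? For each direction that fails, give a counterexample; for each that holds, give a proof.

The forward direction fails; the converse holds.

(→) This fails: take t = 6. Certainly 6 ∣ 6, but 12 ∤ 6.

(←) Suppose 12 ∣ t and 11 ∣ t. Any common multiple of 12 and 11 is a multiple of their lcm; here gcd(12, 11) = 1, so lcm(12, 11) = 12·11 = 132, so 132 ∣ t. Since 6 ∣ 132, it follows that 6 ∣ t.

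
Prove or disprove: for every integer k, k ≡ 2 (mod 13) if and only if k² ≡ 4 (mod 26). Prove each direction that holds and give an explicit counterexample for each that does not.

(⇒) fails and (⇐) fails.

[⇒] This fails: take k = 15. Then 15 ≡ 2 (mod 13), but 15² = 225 ≡ 17 (mod 26), not 4.

[⇐] This fails: take k = 24. Then 24² = 576 ≡ 4 (mod 26), yet 24 ≡ 11 (mod 13), not 2.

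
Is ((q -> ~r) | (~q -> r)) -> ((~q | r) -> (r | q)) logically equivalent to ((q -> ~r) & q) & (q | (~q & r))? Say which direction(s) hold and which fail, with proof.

Only the reverse direction holds.

(⇒) This fails. Under r = T, q = F, the left side is true but the right side is false.

(⇐) Assume the antecedent. If r is true, the antecedent cannot hold. If r is false, the antecedent forces (r = F, q = T), and the consequent holds there. Either way the consequent holds.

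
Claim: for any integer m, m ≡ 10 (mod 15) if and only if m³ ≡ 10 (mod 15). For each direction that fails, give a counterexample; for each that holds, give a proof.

(⟹) Suppose m ≡ 10 (mod 15). Write m = 15j + 10. Then (15j + 10)³ = 3375j³ + 6750j² + 4500j + 1000 = 15(225j³ + 450j² + 300j + 66) + 10, so m³ ≡ 10 (mod 15).

(⟸) Conversely, suppose m³ ≡ 10 (mod 15). The only residue r in {0, …, 14} with r³ ≡ 10 (mod 15) is r = 10, so m ≡ 10 (mod 15).

Equivalent; both directions hold.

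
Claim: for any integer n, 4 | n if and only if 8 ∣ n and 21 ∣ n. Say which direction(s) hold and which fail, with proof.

(⇒) fails; (⇐) holds.

(⟸) Suppose 8 ∣ n and 21 ∣ n. Any common multiple of 8 and 21 is a multiple of their lcm; here gcd(8, 21) = 1, so lcm(8, 21) = 8·21 = 168, so 168 ∣ n. Since 4 ∣ 168, it follows that 4 ∣ n.

(⟹) This fails: take n = 4. Certainly 4 ∣ 4, but 8 ∤ 4.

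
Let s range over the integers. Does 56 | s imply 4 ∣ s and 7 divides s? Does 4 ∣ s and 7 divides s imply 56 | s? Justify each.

[⇐] This fails: take s = 28. Both 4 ∣ 28 and 7 ∣ 28, yet 28 is not a multiple of 56 (since 28 = 0·56 + 28), so 56 ∤ 28.

[⇒] If 56 ∣ s, write s = 56q. Since 56 = 14·4, s = 4·(14q), so 4 ∣ s; and since 56 = 8·7, s = 7·(8q), so 7 ∣ s.

Only the forward implication holds.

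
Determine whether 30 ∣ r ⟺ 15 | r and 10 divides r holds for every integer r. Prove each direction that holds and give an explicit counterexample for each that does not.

Both directions hold.

Forward direction. If 30 ∣ r, write r = 30q. Since 30 = 2·15, r = 15·(2q), so 15 ∣ r; and since 30 = 3·10, r = 10·(3q), so 10 ∣ r.

Converse. Suppose 15 ∣ r and 10 ∣ r. Any common multiple of 15 and 10 is a multiple of their lcm; here lcm(15, 10) = 15·10/gcd(15, 10) = 150/5 = 30, so 30 ∣ r.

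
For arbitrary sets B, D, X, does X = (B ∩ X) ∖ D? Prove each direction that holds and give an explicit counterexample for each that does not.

(⟹) This inclusion fails. Take B = ∅, D = ∅, X = {1}; then 1 ∈ X but 1 ∉ (B ∩ X) ∖ D.

(⟸) Let x ∈ (B ∩ X) ∖ D. Then x ∈ B ∩ X and x ∉ D, from which x ∈ X.

Only the reverse inclusion holds.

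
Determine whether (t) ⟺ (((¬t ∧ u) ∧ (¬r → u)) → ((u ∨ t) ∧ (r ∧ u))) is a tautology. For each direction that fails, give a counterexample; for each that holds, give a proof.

[⇒] Assume the antecedent. If t is true, the consequent reduces to true regardless of the other variables. If t is false, the antecedent cannot hold. Either way the consequent holds.

[⇐] This fails. Under t = F, u = F, r = F, the left side is false but the right side is true.

The forward direction holds; the converse fails.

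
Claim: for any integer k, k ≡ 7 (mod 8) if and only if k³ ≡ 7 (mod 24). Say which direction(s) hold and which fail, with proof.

Only the converse holds.

[⇒] This fails: take k = 15. Then 15 ≡ 7 (mod 8), but 15³ = 3375 ≡ 15 (mod 24), not 7.

[⇐] Conversely, the residues r modulo 24 with r³ ≡ 7 (mod 24) are exactly {7}, and each is ≡ 7 (mod 8).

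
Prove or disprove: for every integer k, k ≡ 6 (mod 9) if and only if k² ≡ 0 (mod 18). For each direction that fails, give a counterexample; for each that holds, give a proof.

(⇒) fails and (⇐) fails.

(⇒) This fails: take k = 15. Then 15 ≡ 6 (mod 9), but 15² = 225 ≡ 9 (mod 18), not 0.

(⇐) This fails: take k = 0. Then 0² = 0 ≡ 0 (mod 18), yet 0 ≡ 0 (mod 9), not 6.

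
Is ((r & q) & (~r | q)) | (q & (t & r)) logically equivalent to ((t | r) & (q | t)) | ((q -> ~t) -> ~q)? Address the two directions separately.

(⟹) Assume the antecedent. If t is true, the consequent reduces to true regardless of the other variables. If t is false, the antecedent forces (t = F, q = T, r = T), and the consequent holds there. Either way the consequent holds.

(⟸) This fails. Under t = F, q = F, r = F, the left side is false but the right side is true.

Only the forward implication holds.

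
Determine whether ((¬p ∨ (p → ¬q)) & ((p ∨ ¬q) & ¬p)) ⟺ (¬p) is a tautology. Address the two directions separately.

Forward direction. Assume the antecedent. If q is true, the antecedent cannot hold. If q is false, the antecedent forces (q = F, p = F), and ¬p holds there. Either way ¬p holds.

Converse. This fails. Under q = T, p = F, the left side is false but the right side is true.

Not equivalent: only (⇒) holds.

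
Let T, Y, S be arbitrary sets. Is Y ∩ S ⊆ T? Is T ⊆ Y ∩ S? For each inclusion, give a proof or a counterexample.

(⟹) This inclusion fails. Take T = ∅, Y = {1}, S = {1}; then 1 ∈ Y ∩ S but 1 ∉ T.

(⟸) This inclusion fails. Take T = {1}, Y = ∅, S = ∅; then 1 ∈ T but 1 ∉ Y ∩ S.

Both inclusions fail.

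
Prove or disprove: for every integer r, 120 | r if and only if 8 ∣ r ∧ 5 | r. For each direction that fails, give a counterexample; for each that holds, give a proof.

[⇒] If 120 ∣ r, write r = 120q. Since 120 = 15·8, r = 8·(15q), so 8 ∣ r; and since 120 = 24·5, r = 5·(24q), so 5 ∣ r.

[⇐] This fails: take r = 40. Both 8 ∣ 40 and 5 ∣ 40, yet 40 is not a multiple of 120 (since 40 = 0·120 + 40), so 120 ∤ 40.

Only the forward direction holds.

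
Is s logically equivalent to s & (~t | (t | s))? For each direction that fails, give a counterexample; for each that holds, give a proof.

(⇒) Assume the antecedent. If t is true, the antecedent forces (t = T, s = T), and s & (~t | (t | s)) holds there. If t is false, the antecedent forces (t = F, s = T), and s & (~t | (t | s)) holds there. Either way s & (~t | (t | s)) holds.

(⇐) Assume the antecedent. If t is true, the antecedent forces (t = T, s = T), and s holds there. If t is false, the antecedent forces (t = F, s = T), and s holds there. Either way s holds.

Both implications hold.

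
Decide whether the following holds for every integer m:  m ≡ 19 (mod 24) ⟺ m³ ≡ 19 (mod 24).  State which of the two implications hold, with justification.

[⇐] Suppose m³ ≡ 19 (mod 24). The only residue r in {0, …, 23} with r³ ≡ 19 (mod 24) is r = 19, so m ≡ 19 (mod 24).

[⇒] Suppose m ≡ 19 (mod 24). Write m = 24j + 19. Then (24j + 19)³ = 13824j³ + 32832j² + 25992j + 6859 = 24(576j³ + 1368j² + 1083j + 285) + 19, so m³ ≡ 19 (mod 24).

Both directions hold.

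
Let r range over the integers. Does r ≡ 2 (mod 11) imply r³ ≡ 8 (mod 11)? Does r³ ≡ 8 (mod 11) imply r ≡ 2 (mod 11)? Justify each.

Converse. Suppose r³ ≡ 8 (mod 11). The only residue r in {0, …, 10} with r³ ≡ 8 (mod 11) is r = 2, so r ≡ 2 (mod 11).

Forward direction. Suppose r ≡ 2 (mod 11). Write r = 11j + 2. Then (11j + 2)³ = 1331j³ + 726j² + 132j + 8 = 11(121j³ + 66j² + 12j) + 8, so r³ ≡ 8 (mod 11).

Both directions hold.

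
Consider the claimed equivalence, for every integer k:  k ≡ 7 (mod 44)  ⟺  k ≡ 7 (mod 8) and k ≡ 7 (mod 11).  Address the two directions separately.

Only the reverse direction holds.

(←) If k ≡ 7 (mod 8) and k ≡ 7 (mod 11), then by the Chinese remainder theorem k ≡ 7 (mod 88). Since 7 ≡ 7 (mod 44) and 44 ∣ 88, we get k ≡ 7 (mod 44).

(→) This fails: k = 51 gives 51 ≡ 7 (mod 44) but 51 ≡ 3 (mod 8), so the conjunction on the right does not hold.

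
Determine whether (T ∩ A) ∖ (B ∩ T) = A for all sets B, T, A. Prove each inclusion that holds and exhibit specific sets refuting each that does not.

(⟹) Let x ∈ (T ∩ A) ∖ (B ∩ T). Then x ∈ T ∩ A and x ∉ B, from which x ∈ A.

(⟸) This inclusion fails. Take B = ∅, T = ∅, A = {1}; then 1 ∈ A but 1 ∉ (T ∩ A) ∖ (B ∩ T).

Only the forward inclusion holds.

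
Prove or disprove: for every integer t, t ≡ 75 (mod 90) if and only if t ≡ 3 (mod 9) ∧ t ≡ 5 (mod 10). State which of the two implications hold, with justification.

Equivalent; both directions hold.

(⇒) Suppose t ≡ 75 (mod 90); write t = 90j + 75. Since 9 ∣ 90, reducing mod 9 gives t ≡ 75 ≡ 3 (mod 9); since 10 ∣ 90, reducing mod 10 gives t ≡ 75 ≡ 5 (mod 10).

(⇐) Conversely, if t ≡ 3 (mod 9) and t ≡ 5 (mod 10), then by the Chinese remainder theorem t ≡ 75 (mod 90). This is exactly t ≡ 75 (mod 90).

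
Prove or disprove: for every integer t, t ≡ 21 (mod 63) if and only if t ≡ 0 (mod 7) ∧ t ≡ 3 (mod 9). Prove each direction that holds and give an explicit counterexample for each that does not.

Forward direction. Suppose t ≡ 21 (mod 63); write t = 63j + 21. Since 7 ∣ 63, reducing mod 7 gives t ≡ 21 ≡ 0 (mod 7); since 9 ∣ 63, reducing mod 9 gives t ≡ 21 ≡ 3 (mod 9).

Converse. If t ≡ 0 (mod 7) and t ≡ 3 (mod 9), then by the Chinese remainder theorem t ≡ 21 (mod 63). This is exactly t ≡ 21 (mod 63).

Equivalent; both directions hold.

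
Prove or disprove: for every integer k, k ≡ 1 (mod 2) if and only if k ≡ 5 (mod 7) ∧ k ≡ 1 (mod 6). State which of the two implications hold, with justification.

Forward direction. This fails: k = 1 gives 1 ≡ 1 (mod 2) but 1 ≡ 1 (mod 7), so the conjunction on the right does not hold.

Converse. If k ≡ 5 (mod 7) and k ≡ 1 (mod 6), then by the Chinese remainder theorem k ≡ 19 (mod 42). Since 19 ≡ 1 (mod 2) and 2 ∣ 42, we get k ≡ 1 (mod 2).

Only the converse holds.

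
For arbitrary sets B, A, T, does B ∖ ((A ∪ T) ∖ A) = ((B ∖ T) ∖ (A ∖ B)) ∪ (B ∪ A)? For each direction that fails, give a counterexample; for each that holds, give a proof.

Only the forward inclusion holds.

(⟹) Let x ∈ B ∖ ((A ∪ T) ∖ A). Then either x ∈ B and x ∉ A, T; or x ∈ B ∩ A and x ∉ T; or x ∈ B ∩ A ∩ T. In each case x ∈ ((B ∖ T) ∖ (A ∖ B)) ∪ (B ∪ A), so B ∖ ((A ∪ T) ∖ A) ⊆ ((B ∖ T) ∖ (A ∖ B)) ∪ (B ∪ A).

(⟸) This inclusion fails. Take B = ∅, A = {1}, T = ∅; then 1 ∈ ((B ∖ T) ∖ (A ∖ B)) ∪ (B ∪ A) but 1 ∉ B ∖ ((A ∪ T) ∖ A).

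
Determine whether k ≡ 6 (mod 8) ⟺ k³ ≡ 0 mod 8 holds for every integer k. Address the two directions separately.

(⇐) This fails: take k = 0. Then 0³ = 0 ≡ 0 (mod 8), yet 0 ≡ 0 (mod 8), not 6.

(⇒) Suppose k ≡ 6 (mod 8). Write k = 8j + 6. Then (8j + 6)³ = 512j³ + 1152j² + 864j + 216 = 8(64j³ + 144j² + 108j + 27) + 0, so k³ ≡ 0 (mod 8).

Not equivalent: only (⇒) holds.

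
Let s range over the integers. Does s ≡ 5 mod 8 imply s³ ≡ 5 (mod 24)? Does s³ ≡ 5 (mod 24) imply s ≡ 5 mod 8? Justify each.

Not equivalent: only (⇐) holds.

Forward direction. This fails: take s = 13. Then 13 ≡ 5 (mod 8), but 13³ = 2197 ≡ 13 (mod 24), not 5.

Converse. The residues r modulo 24 with r³ ≡ 5 (mod 24) are exactly {5}, and each is ≡ 5 (mod 8).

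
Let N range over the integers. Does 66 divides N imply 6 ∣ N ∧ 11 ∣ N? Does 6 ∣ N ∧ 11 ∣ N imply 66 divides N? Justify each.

Forward direction. If 66 ∣ N, write N = 66q. Since 66 = 11·6, N = 6·(11q), so 6 ∣ N; and since 66 = 6·11, N = 11·(6q), so 11 ∣ N.

Converse. Suppose 6 ∣ N and 11 ∣ N. Any common multiple of 6 and 11 is a multiple of their lcm; here gcd(6, 11) = 1, so lcm(6, 11) = 6·11 = 66, so 66 ∣ N.

The biconditional holds.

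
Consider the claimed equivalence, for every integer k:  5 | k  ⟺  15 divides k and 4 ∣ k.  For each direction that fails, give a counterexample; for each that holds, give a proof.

The forward direction fails; the converse holds.

[⇒] This fails: take k = 5. Certainly 5 ∣ 5, but 15 ∤ 5.

[⇐] Suppose 15 ∣ k and 4 ∣ k. Any common multiple of 15 and 4 is a multiple of their lcm; here gcd(15, 4) = 1, so lcm(15, 4) = 15·4 = 60, so 60 ∣ k. Since 5 ∣ 60, it follows that 5 ∣ k.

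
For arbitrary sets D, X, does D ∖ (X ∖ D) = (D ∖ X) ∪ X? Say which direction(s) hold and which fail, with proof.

(⟹) Let x ∈ D ∖ (X ∖ D). Then either x ∈ D and x ∉ X; or x ∈ D ∩ X. In each case x ∈ (D ∖ X) ∪ X, so D ∖ (X ∖ D) ⊆ (D ∖ X) ∪ X.

(⟸) This inclusion fails. Take D = ∅, X = {1}; then 1 ∈ (D ∖ X) ∪ X but 1 ∉ D ∖ (X ∖ D).

(⊆) holds; (⊇) fails.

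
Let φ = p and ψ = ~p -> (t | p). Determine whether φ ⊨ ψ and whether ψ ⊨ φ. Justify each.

[⇒] Assume the antecedent. If p is true, ~p -> (t | p) reduces to true regardless of the other variables. If p is false, the antecedent cannot hold. Either way ~p -> (t | p) holds.

[⇐] This fails. Under p = F, t = T, the left side is false but the right side is true.

Not equivalent: only (⇒) holds.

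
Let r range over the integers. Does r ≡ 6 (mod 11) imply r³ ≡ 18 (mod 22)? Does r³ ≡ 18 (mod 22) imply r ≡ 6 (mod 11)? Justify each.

(→) This fails: take r = 17. Then 17 ≡ 6 (mod 11), but 17³ = 4913 ≡ 7 (mod 22), not 18.

(←) Conversely, the residues r modulo 22 with r³ ≡ 18 (mod 22) are exactly {6}, and each is ≡ 6 (mod 11).

Not equivalent: only (⇐) holds.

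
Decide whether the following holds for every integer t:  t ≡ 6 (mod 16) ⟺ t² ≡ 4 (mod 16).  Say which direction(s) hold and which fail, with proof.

[⇐] This fails: take t = 2. Then 2² = 4 ≡ 4 (mod 16), yet 2 ≡ 2 (mod 16), not 6.

[⇒] Suppose t ≡ 6 (mod 16). Write t = 16j + 6. Then (16j + 6)² = 256j² + 192j + 36 = 16(16j² + 12j + 2) + 4, so t² ≡ 4 (mod 16).

Only the forward implication holds.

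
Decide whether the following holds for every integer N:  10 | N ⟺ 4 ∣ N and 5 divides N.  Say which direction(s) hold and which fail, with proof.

(⟹) This fails: take N = 10. Certainly 10 ∣ 10, but 4 ∤ 10.

(⟸) Suppose 4 ∣ N and 5 ∣ N. Any common multiple of 4 and 5 is a multiple of their lcm; here gcd(4, 5) = 1, so lcm(4, 5) = 4·5 = 20, so 20 ∣ N. Since 10 ∣ 20, it follows that 10 ∣ N.

Only the reverse direction holds.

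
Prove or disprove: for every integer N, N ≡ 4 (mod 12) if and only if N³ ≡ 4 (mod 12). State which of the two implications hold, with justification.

Forward direction. Suppose N ≡ 4 (mod 12). Write N = 12j + 4. Then (12j + 4)³ = 1728j³ + 1728j² + 576j + 64 = 12(144j³ + 144j² + 48j + 5) + 4, so N³ ≡ 4 (mod 12).

Converse. This fails: take N = 10. Then 10³ = 1000 ≡ 4 (mod 12), yet 10 ≡ 10 (mod 12), not 4.

Not equivalent: only (⇒) holds.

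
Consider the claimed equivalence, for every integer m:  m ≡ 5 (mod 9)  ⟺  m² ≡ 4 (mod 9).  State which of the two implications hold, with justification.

(→) This fails: take m = 5. Then 5 ≡ 5 (mod 9), but 5² = 25 ≡ 7 (mod 9), not 4.

(←) This fails: take m = 2. Then 2² = 4 ≡ 4 (mod 9), yet 2 ≡ 2 (mod 9), not 5.

Neither direction holds.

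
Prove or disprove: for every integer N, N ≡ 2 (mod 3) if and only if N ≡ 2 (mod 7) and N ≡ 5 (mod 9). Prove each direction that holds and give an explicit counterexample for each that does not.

Only the converse holds.

Forward direction. This fails: N = 2 gives 2 ≡ 2 (mod 3) but 2 ≡ 2 (mod 9), so the conjunction on the right does not hold.

Converse. If N ≡ 2 (mod 7) and N ≡ 5 (mod 9), then by the Chinese remainder theorem N ≡ 23 (mod 63). Since 23 ≡ 2 (mod 3) and 3 ∣ 63, we get N ≡ 2 (mod 3).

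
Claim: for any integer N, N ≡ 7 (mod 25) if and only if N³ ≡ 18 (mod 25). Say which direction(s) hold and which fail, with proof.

Both directions hold; the statement is true.

Forward direction. Suppose N ≡ 7 (mod 25). Write N = 25j + 7. Then (25j + 7)³ = 15625j³ + 13125j² + 3675j + 343 = 25(625j³ + 525j² + 147j + 13) + 18, so N³ ≡ 18 (mod 25).

Converse. Suppose N³ ≡ 18 (mod 25). The only residue r in {0, …, 24} with r³ ≡ 18 (mod 25) is r = 7, so N ≡ 7 (mod 25).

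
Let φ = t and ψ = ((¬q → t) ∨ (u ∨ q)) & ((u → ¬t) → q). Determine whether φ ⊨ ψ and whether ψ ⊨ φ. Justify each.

(⇒) fails and (⇐) fails.

(→) This fails. Under q = F, u = F, t = T, the left side is true but the right side is false.

(←) This fails. Under q = T, u = F, t = F, the left side is false but the right side is true.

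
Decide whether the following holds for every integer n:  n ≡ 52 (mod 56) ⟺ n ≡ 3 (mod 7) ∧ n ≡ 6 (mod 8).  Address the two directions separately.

Neither implication holds.

(⇒) This fails: n = 52 gives 52 ≡ 52 (mod 56) but 52 ≡ 4 (mod 8), so the conjunction on the right does not hold.

(⇐) This fails: n = 38 satisfies both congruences on the right (38 ≡ 3 mod 7 and 38 ≡ 6 mod 8) yet 38 ≡ 38 (mod 56), not 52.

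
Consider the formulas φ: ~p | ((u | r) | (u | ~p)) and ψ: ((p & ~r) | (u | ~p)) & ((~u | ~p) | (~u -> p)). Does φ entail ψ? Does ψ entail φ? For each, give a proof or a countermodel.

(⟹) This fails. Under p = T, u = F, r = T, the left side is true but the right side is false.

(⟸) This fails. Under p = T, u = F, r = F, the left side is false but the right side is true.

Neither implication holds.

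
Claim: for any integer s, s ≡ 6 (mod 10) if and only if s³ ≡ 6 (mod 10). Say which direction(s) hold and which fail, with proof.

(→) Suppose s ≡ 6 (mod 10). Write s = 10j + 6. Then (10j + 6)³ = 1000j³ + 1800j² + 1080j + 216 = 10(100j³ + 180j² + 108j + 21) + 6, so s³ ≡ 6 (mod 10).

(←) Conversely, suppose s³ ≡ 6 (mod 10). The only residue r in {0, …, 9} with r³ ≡ 6 (mod 10) is r = 6, so s ≡ 6 (mod 10).

The biconditional holds.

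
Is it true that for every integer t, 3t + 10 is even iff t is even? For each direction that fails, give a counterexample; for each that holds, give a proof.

(⟹) Suppose 3t + 10 is even. Since 3 is odd, 3t and t have the same parity, so 3t + 10 ≡ t + 10 (mod 2). As 10 is even, 3t + 10 is even exactly when t is even. Thus t is even.

(⟸) Conversely, suppose t is even; write t = 2j. Then 3t + 10 = 3·(2j) + 10 = 2·3j + 10, which is even.

Both directions hold; the statement is true.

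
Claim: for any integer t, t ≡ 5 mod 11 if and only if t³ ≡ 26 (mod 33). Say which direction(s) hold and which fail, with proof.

(⇐) The residues r modulo 33 with r³ ≡ 26 (mod 33) are exactly {5}, and each is ≡ 5 (mod 11).

(⇒) This fails: take t = 16. Then 16 ≡ 5 (mod 11), but 16³ = 4096 ≡ 4 (mod 33), not 26.

The forward direction fails; the converse holds.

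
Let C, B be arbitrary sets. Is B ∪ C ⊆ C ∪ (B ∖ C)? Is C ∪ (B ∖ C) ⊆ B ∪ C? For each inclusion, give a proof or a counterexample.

Both inclusions hold; the sets are equal.

(⟹) Let x ∈ B ∪ C. Then either x ∈ C and x ∉ B; or x ∈ B and x ∉ C; or x ∈ C ∩ B. In each case x ∈ C ∪ (B ∖ C), so B ∪ C ⊆ C ∪ (B ∖ C).

(⟸) Let x ∈ C ∪ (B ∖ C). Then either x ∈ C and x ∉ B; or x ∈ B and x ∉ C; or x ∈ C ∩ B. In each case x ∈ B ∪ C, so C ∪ (B ∖ C) ⊆ B ∪ C.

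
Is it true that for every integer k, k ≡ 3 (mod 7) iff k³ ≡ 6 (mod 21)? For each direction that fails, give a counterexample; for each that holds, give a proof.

(⇒) fails and (⇐) fails.

(⟹) This fails: take k = 10. Then 10 ≡ 3 (mod 7), but 10³ = 1000 ≡ 13 (mod 21), not 6.

(⟸) This fails: take k = 6. Then 6³ = 216 ≡ 6 (mod 21), yet 6 ≡ 6 (mod 7), not 3.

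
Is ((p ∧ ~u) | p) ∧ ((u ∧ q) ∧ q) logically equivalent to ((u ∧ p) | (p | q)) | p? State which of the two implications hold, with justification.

(⟹) Assume the antecedent. If p is true, ((u ∧ p) | (p | q)) | p reduces to true regardless of the other variables. If p is false, the antecedent cannot hold. Either way ((u ∧ p) | (p | q)) | p holds.

(⟸) This fails. Under p = T, q = F, u = F, the left side is false but the right side is true.

(⇒) holds; (⇐) fails.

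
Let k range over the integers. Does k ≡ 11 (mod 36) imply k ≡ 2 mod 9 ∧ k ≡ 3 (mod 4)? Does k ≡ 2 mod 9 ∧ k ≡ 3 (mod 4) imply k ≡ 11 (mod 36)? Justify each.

Both directions hold.

Forward direction. Suppose k ≡ 11 (mod 36); write k = 36j + 11. Since 9 ∣ 36, reducing mod 9 gives k ≡ 11 ≡ 2 (mod 9); since 4 ∣ 36, reducing mod 4 gives k ≡ 11 ≡ 3 (mod 4).

Converse. If k ≡ 2 (mod 9) and k ≡ 3 (mod 4), then by the Chinese remainder theorem k ≡ 11 (mod 36). This is exactly k ≡ 11 (mod 36).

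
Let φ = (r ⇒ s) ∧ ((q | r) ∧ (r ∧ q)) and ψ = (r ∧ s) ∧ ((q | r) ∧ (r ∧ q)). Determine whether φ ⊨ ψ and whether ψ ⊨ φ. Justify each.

Both implications hold.

(⇐) Assume the antecedent. If q is true, the antecedent forces (q = T, r = T, s = T), and (r ⇒ s) ∧ ((q | r) ∧ (r ∧ q)) holds there. If q is false, the antecedent cannot hold. Either way (r ⇒ s) ∧ ((q | r) ∧ (r ∧ q)) holds.

(⇒) Assume the antecedent. If q is true, the antecedent forces (q = T, r = T, s = T), and (r ∧ s) ∧ ((q | r) ∧ (r ∧ q)) holds there. If q is false, the antecedent cannot hold. Either way (r ∧ s) ∧ ((q | r) ∧ (r ∧ q)) holds.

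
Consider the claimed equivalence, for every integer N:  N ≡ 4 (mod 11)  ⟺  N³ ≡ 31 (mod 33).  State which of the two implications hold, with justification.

Converse. The residues r modulo 33 with r³ ≡ 31 (mod 33) are exactly {4}, and each is ≡ 4 (mod 11).

Forward direction. This fails: take N = 15. Then 15 ≡ 4 (mod 11), but 15³ = 3375 ≡ 9 (mod 33), not 31.

Not equivalent: only (⇐) holds.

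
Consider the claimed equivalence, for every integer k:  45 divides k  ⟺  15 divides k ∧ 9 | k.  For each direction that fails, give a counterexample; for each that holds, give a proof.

(⇒) If 45 ∣ k, write k = 45q. Since 45 = 3·15, k = 15·(3q), so 15 ∣ k; and since 45 = 5·9, k = 9·(5q), so 9 ∣ k.

(⇐) Suppose 15 ∣ k and 9 ∣ k. Any common multiple of 15 and 9 is a multiple of their lcm; here lcm(15, 9) = 15·9/gcd(15, 9) = 135/3 = 45, so 45 ∣ k.

Equivalent; both directions hold.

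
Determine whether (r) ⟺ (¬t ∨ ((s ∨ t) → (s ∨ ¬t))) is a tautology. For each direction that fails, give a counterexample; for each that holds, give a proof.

(⇒) fails and (⇐) fails.

(⟹) This fails. Under t = T, s = F, r = T, the left side is true but the right side is false.

(⟸) This fails. Under t = F, s = F, r = F, the left side is false but the right side is true.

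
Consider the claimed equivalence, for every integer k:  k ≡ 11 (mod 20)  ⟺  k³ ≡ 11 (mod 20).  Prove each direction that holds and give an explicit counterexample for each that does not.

Both directions hold; the statement is true.

Converse. Suppose k³ ≡ 11 (mod 20). The only residue r in {0, …, 19} with r³ ≡ 11 (mod 20) is r = 11, so k ≡ 11 (mod 20).

Forward direction. Suppose k ≡ 11 (mod 20). Write k = 20j + 11. Then (20j + 11)³ = 8000j³ + 13200j² + 7260j + 1331 = 20(400j³ + 660j² + 363j + 66) + 11, so k³ ≡ 11 (mod 20).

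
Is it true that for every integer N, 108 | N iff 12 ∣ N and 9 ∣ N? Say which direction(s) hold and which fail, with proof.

(⟹) If 108 ∣ N, write N = 108q. Since 108 = 9·12, N = 12·(9q), so 12 ∣ N; and since 108 = 12·9, N = 9·(12q), so 9 ∣ N.

(⟸) This fails: take N = 36. Both 12 ∣ 36 and 9 ∣ 36, yet 36 is not a multiple of 108 (since 36 = 0·108 + 36), so 108 ∤ 36.

Not equivalent: only (⇒) holds.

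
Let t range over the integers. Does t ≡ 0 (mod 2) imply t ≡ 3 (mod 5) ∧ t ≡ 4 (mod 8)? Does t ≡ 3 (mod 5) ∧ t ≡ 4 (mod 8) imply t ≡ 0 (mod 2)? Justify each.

The forward direction fails; the converse holds.

(⇒) This fails: t = 0 gives 0 ≡ 0 (mod 2) but 0 ≡ 0 (mod 5), so the conjunction on the right does not hold.

(⇐) Conversely, if t ≡ 3 (mod 5) and t ≡ 4 (mod 8), then by the Chinese remainder theorem t ≡ 28 (mod 40). Since 28 ≡ 0 (mod 2) and 2 ∣ 40, we get t ≡ 0 (mod 2).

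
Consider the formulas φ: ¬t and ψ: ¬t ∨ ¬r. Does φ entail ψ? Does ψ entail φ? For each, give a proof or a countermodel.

[⇒] Assume the antecedent. If t is true, the antecedent cannot hold. If t is false, ¬t ∨ ¬r reduces to true regardless of the other variables. Either way ¬t ∨ ¬r holds.

[⇐] This fails. Under t = T, r = F, the left side is false but the right side is true.

The forward direction holds; the converse fails.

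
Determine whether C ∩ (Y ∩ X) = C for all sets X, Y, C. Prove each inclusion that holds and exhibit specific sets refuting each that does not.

Forward inclusion. Let x ∈ C ∩ (Y ∩ X). Then x ∈ X ∩ Y ∩ C, from which x ∈ C.

Reverse inclusion. This inclusion fails. Take X = ∅, Y = ∅, C = {1}; then 1 ∈ C but 1 ∉ C ∩ (Y ∩ X).

Only the forward inclusion holds.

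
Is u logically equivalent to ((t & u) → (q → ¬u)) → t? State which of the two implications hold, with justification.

Forward direction. This fails. Under u = T, q = F, t = F, the left side is true but the right side is false.

Converse. This fails. Under u = F, q = F, t = T, the left side is false but the right side is true.

(⇒) fails and (⇐) fails.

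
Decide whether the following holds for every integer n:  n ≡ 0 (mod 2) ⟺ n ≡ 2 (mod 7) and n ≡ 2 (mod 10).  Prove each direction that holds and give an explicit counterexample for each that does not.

(⟹) This fails: n = 0 gives 0 ≡ 0 (mod 2) but 0 ≡ 0 (mod 7), so the conjunction on the right does not hold.

(⟸) Conversely, if n ≡ 2 (mod 7) and n ≡ 2 (mod 10), then by the Chinese remainder theorem n ≡ 2 (mod 70). Since 2 ≡ 0 (mod 2) and 2 ∣ 70, we get n ≡ 0 (mod 2).

Only the reverse direction holds.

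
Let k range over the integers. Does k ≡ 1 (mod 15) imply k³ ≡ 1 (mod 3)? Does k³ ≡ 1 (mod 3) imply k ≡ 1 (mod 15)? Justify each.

(⟹) Suppose k ≡ 1 (mod 15). Then k³ ≡ 1³ = 1 (mod 15), and since 3 ∣ 15, also k³ ≡ 1 (mod 3).

(⟸) This fails: take k = 4. Then 4³ = 64 ≡ 1 (mod 3), yet 4 ≡ 4 (mod 15), not 1.

Only the forward direction holds.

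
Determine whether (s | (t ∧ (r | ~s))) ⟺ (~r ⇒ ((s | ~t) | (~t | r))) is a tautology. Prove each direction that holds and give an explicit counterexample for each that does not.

Forward direction. This fails. Under r = F, t = T, s = F, the left side is true but the right side is false.

Converse. This fails. Under r = F, t = F, s = F, the left side is false but the right side is true.

Neither direction holds.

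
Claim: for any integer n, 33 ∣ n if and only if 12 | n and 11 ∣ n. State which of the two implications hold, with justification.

[⇒] This fails: take n = 33. Certainly 33 ∣ 33, but 12 ∤ 33.

[⇐] Suppose 12 ∣ n and 11 ∣ n. Any common multiple of 12 and 11 is a multiple of their lcm; here gcd(12, 11) = 1, so lcm(12, 11) = 12·11 = 132, so 132 ∣ n. Since 33 ∣ 132, it follows that 33 ∣ n.

(⇒) fails; (⇐) holds.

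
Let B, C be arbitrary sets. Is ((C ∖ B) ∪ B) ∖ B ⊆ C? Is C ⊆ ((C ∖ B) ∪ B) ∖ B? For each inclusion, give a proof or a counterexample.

(⊆) Let x ∈ ((C ∖ B) ∪ B) ∖ B. Then x ∈ C and x ∉ B, from which x ∈ C.

(⊇) This inclusion fails. Take B = {1}, C = {1}; then 1 ∈ C but 1 ∉ ((C ∖ B) ∪ B) ∖ B.

Only the forward inclusion holds.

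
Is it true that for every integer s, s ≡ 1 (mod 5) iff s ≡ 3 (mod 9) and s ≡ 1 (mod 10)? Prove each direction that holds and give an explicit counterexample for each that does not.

(⇒) fails; (⇐) holds.

(→) This fails: s = 1 gives 1 ≡ 1 (mod 5) but 1 ≡ 1 (mod 9), so the conjunction on the right does not hold.

(←) Conversely, if s ≡ 3 (mod 9) and s ≡ 1 (mod 10), then by the Chinese remainder theorem s ≡ 21 (mod 90). Since 21 ≡ 1 (mod 5) and 5 ∣ 90, we get s ≡ 1 (mod 5).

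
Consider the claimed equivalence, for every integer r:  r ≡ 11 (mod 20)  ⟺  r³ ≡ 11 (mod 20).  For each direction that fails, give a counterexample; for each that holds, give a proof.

Both directions hold; the statement is true.

[⇒] Suppose r ≡ 11 (mod 20). Write r = 20j + 11. Then (20j + 11)³ = 8000j³ + 13200j² + 7260j + 1331 = 20(400j³ + 660j² + 363j + 66) + 11, so r³ ≡ 11 (mod 20).

[⇐] Conversely, suppose r³ ≡ 11 (mod 20). The only residue r in {0, …, 19} with r³ ≡ 11 (mod 20) is r = 11, so r ≡ 11 (mod 20).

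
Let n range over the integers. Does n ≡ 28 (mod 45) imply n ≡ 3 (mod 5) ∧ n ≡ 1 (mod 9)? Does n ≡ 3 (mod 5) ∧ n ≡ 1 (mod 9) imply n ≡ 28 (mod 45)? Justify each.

Equivalent; both directions hold.

Forward direction. Suppose n ≡ 28 (mod 45); write n = 45j + 28. Since 5 ∣ 45, reducing mod 5 gives n ≡ 28 ≡ 3 (mod 5); since 9 ∣ 45, reducing mod 9 gives n ≡ 28 ≡ 1 (mod 9).

Converse. If n ≡ 3 (mod 5) and n ≡ 1 (mod 9), then by the Chinese remainder theorem n ≡ 28 (mod 45). This is exactly n ≡ 28 (mod 45).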